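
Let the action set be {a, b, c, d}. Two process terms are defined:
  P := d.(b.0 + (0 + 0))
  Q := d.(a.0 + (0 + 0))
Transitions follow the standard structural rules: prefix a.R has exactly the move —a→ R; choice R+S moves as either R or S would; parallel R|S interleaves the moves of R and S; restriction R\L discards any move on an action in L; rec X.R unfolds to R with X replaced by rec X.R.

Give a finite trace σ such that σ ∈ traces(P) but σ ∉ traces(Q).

db

P's transition system — 3 states:
  u0 = d.(b.0 + (0 + 0)) has moves ··d··> u1
  u1 = b.0 + (0 + 0) has moves ··b··> u2
  u2 = 0 has moves stopped
Q's transition system — 3 states:
  v0 = d.(a.0 + (0 + 0)) has moves ··d··> v1
  v1 = a.0 + (0 + 0) has moves ··a··> v2
  v2 = 0 has moves stopped
Executing db from P (initial set {u0}):
  [1] d ⇒ {u1}
  [2] b ⇒ {u2}
  — P admits the full trace.
Executing db from Q (initial set {v0}):
  [1] d ⇒ {v1}
  [2] b ⇒ ∅  — Q cannot continue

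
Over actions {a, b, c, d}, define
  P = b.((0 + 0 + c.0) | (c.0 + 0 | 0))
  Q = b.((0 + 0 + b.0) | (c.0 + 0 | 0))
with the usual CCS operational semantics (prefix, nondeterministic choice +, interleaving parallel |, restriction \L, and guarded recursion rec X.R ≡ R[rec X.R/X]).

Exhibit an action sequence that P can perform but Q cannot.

bcc

LTS(P): 5 reachable states
  u0 = b.((0 + 0 + c.0) | (c.0 + 0 | 0)) ⊢ =b=> u1
  u1 = (0 + 0 + c.0) | (c.0 + 0 | 0) ⊢ =c=> u2, =c=> u3
  u2 = (0 + 0 + c.0) | 0 ⊢ =c=> u4
  u3 = 0 | (c.0 + 0 | 0) ⊢ =c=> u4
  u4 = 0 | 0 ⊢ stopped
LTS(Q): 5 reachable states
  v0 = b.((0 + 0 + b.0) | (c.0 + 0 | 0)) ⊢ =b=> v1
  v1 = (0 + 0 + b.0) | (c.0 + 0 | 0) ⊢ =b=> v2, =c=> v3
  v2 = 0 | (c.0 + 0 | 0) ⊢ =c=> v4
  v3 = (0 + 0 + b.0) | 0 ⊢ =b=> v4
  v4 = 0 | 0 ⊢ stopped
Trace ⟨bcc⟩ through P, begin at {u0}:
  [1] b ⇒ {u1}
  [2] c ⇒ {u2, u3}
  [3] c ⇒ {u4}
  — P admits the full trace.
Trace ⟨bcc⟩ through Q, begin at {v0}:
  [1] b ⇒ {v1}
  [2] c ⇒ {v3}
  [3] c ⇒ ∅  — Q cannot continue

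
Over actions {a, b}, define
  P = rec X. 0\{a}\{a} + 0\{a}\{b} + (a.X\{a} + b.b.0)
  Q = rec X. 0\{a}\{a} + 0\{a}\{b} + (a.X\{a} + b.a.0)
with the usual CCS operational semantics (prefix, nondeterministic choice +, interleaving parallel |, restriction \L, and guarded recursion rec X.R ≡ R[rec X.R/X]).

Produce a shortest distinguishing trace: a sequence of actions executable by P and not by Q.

bb

LTS(P): 6 reachable states
  s0 = rec X. 0\{a}\{a} + 0\{a}\{b} + (a.X\{a} + b.b.0) :: --a--▸ s1, --b--▸ s2
  s1 = (rec X. 0\{a}\{a} + 0\{a}\{b} + (a.X\{a} + b.b.0))\{a} :: --b--▸ s3
  s2 = b.0 :: --b--▸ s4
  s3 = (b.0)\{a} :: --b--▸ s5
  s4 = 0 :: stopped
  s5 = 0\{a} :: stopped
LTS(Q): 5 reachable states
  t0 = rec X. 0\{a}\{a} + 0\{a}\{b} + (a.X\{a} + b.a.0) :: --a--▸ t1, --b--▸ t2
  t1 = (rec X. 0\{a}\{a} + 0\{a}\{b} + (a.X\{a} + b.a.0))\{a} :: --b--▸ t3
  t2 = a.0 :: --a--▸ t4
  t3 = (a.0)\{a} :: stopped
  t4 = 0 :: stopped
Run σ = ⟨bb⟩ on P: start {s0}
  step 1 (b): {s2}
  step 2 (b): {s4}
  — P admits the full trace.
Run σ = ⟨bb⟩ on Q: start {t0}
  step 1 (b): {t2}
  step 2 (b): ∅  — Q cannot continue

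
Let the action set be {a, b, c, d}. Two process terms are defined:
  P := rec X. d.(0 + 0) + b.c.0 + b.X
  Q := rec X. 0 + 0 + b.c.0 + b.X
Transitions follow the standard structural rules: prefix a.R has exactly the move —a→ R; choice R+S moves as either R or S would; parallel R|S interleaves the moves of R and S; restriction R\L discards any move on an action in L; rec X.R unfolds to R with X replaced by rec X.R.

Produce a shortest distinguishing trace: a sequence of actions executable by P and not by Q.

P's transition system — 4 states:
  s0 = rec X. d.(0 + 0) + b.c.0 + b.X :: --b--▸ s0, --b--▸ s1, --d--▸ s2
  s1 = c.0 :: --c--▸ s3
  s2 = 0 + 0 :: ∅
  s3 = 0 :: ∅
Q's transition system — 3 states:
  t0 = rec X. 0 + 0 + b.c.0 + b.X :: --b--▸ t0, --b--▸ t1
  t1 = c.0 :: --c--▸ t2
  t2 = 0 :: ∅
Run σ = ⟨d⟩ on P: start {s0}
  step 1 (d): {s2}
  ✓ P
Run σ = ⟨d⟩ on Q: start {t0}
  step 1 (d): ∅ (Q stuck)

d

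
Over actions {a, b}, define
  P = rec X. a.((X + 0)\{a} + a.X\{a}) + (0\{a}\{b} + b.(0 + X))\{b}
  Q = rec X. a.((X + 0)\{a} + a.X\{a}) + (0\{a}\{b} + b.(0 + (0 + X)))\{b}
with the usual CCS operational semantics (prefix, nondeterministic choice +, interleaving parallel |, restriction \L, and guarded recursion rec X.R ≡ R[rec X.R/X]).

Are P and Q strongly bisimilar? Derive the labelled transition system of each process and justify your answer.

YES

LTS(P): 3 reachable states
  u0 = rec X. a.((X + 0)\{a} + a.X\{a}) + (0\{a}\{b} + b.(0 + X))\{b} has moves ··a··> u1
  u1 = ((rec X. a.((X + 0)\{a} + a.X\{a}) + (0\{a}\{b} + b.(0 + X))\{b}) + 0)\{a} + a.(rec X. a.((X + 0)\{a} + a.X\{a}) + (0\{a}\{b} + b.(0 + X))\{b})\{a} has moves ··a··> u2
  u2 = (rec X. a.((X + 0)\{a} + a.X\{a}) + (0\{a}\{b} + b.(0 + X))\{b})\{a} has moves (no moves)
LTS(Q): 3 reachable states
  v0 = rec X. a.((X + 0)\{a} + a.X\{a}) + (0\{a}\{b} + b.(0 + (0 + X)))\{b} has moves ··a··> v1
  v1 = ((rec X. a.((X + 0)\{a} + a.X\{a}) + (0\{a}\{b} + b.(0 + (0 + X)))\{b}) + 0)\{a} + a.(rec X. a.((X + 0)\{a} + a.X\{a}) + (0\{a}\{b} + b.(0 + (0 + X)))\{b})\{a} has moves ··a··> v2
  v2 = (rec X. a.((X + 0)\{a} + a.X\{a}) + (0\{a}\{b} + b.(0 + (0 + X)))\{b})\{a} has moves (no moves)
Bisimilarity quotient blocks:
  B0 = {u0, v0}
  B1 = {u1, v1}
  B2 = {u2, v2}
u0 ∈ B0, v0 ∈ B0 → same block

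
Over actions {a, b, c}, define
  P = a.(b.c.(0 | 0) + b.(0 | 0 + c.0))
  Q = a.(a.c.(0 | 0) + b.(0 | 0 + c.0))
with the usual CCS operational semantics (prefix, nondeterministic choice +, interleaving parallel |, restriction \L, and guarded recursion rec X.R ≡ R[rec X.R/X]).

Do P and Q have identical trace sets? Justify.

NO — witness ⟨aa⟩

Reachable graph of P (6 states):
  m0 = a.(b.c.(0 | 0) + b.(0 | 0 + c.0)) ⊢ =a=> m1
  m1 = b.c.(0 | 0) + b.(0 | 0 + c.0) ⊢ =b=> m2, =b=> m3
  m2 = 0 | 0 + c.0 ⊢ =c=> m4
  m3 = c.(0 | 0) ⊢ =c=> m5
  m4 = 0 ⊢ ·
  m5 = 0 | 0 ⊢ ·
Reachable graph of Q (6 states):
  n0 = a.(a.c.(0 | 0) + b.(0 | 0 + c.0)) ⊢ =a=> n1
  n1 = a.c.(0 | 0) + b.(0 | 0 + c.0) ⊢ =a=> n2, =b=> n3
  n2 = c.(0 | 0) ⊢ =c=> n4
  n3 = 0 | 0 + c.0 ⊢ =c=> n5
  n4 = 0 | 0 ⊢ ·
  n5 = 0 ⊢ ·
Executing aa from Q (initial set {n0}):
  step 1 (a): {n1}
  step 2 (a): {n2}
  — Q admits the full trace.
Executing aa from P (initial set {m0}):
  step 1 (a): {m1}
  step 2 (a): no successor for P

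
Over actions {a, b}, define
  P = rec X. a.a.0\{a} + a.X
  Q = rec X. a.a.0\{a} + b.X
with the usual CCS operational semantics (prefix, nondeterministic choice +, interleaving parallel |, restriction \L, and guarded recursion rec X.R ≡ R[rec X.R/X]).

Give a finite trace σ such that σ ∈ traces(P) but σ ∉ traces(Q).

aaa

P's transition system — 3 states:
  u0 = rec X. a.a.0\{a} + a.X :: —a→ u0, —a→ u1
  u1 = a.0\{a} :: —a→ u2
  u2 = 0\{a} :: ·
Q's transition system — 3 states:
  v0 = rec X. a.a.0\{a} + b.X :: —a→ v1, —b→ v0
  v1 = a.0\{a} :: —a→ v2
  v2 = 0\{a} :: ·
Run σ = ⟨aaa⟩ on P: start {u0}
  [1] a ⇒ {u0, u1}
  [2] a ⇒ {u0, u1, u2}
  [3] a ⇒ {u0, u1, u2}
  P completes σ.
Run σ = ⟨aaa⟩ on Q: start {v0}
  [1] a ⇒ {v1}
  [2] a ⇒ {v2}
  [3] a ⇒ ∅  — Q cannot continue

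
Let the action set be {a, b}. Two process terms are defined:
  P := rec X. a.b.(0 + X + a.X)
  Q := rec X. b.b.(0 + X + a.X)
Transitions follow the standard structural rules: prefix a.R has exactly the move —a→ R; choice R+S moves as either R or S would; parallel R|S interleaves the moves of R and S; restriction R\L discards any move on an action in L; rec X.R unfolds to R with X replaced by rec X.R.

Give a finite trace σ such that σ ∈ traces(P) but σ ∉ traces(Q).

a

LTS(P): 3 reachable states
  p0 = rec X. a.b.(0 + X + a.X) ⊢ ··a··> p1
  p1 = b.(0 + (rec X. a.b.(0 + X + a.X)) + a.(rec X. a.b.(0 + X + a.X))) ⊢ ··b··> p2
  p2 = 0 + (rec X. a.b.(0 + X + a.X)) + a.(rec X. a.b.(0 + X + a.X)) ⊢ ··a··> p0, ··a··> p1
LTS(Q): 3 reachable states
  q0 = rec X. b.b.(0 + X + a.X) ⊢ ··b··> q1
  q1 = b.(0 + (rec X. b.b.(0 + X + a.X)) + a.(rec X. b.b.(0 + X + a.X))) ⊢ ··b··> q2
  q2 = 0 + (rec X. b.b.(0 + X + a.X)) + a.(rec X. b.b.(0 + X + a.X)) ⊢ ··a··> q0, ··b··> q1
Run σ = ⟨a⟩ on P: start {p0}
  after a @ step 1: {p1}
  — P admits the full trace.
Run σ = ⟨a⟩ on Q: start {q0}
  after a @ step 1: ∅  — Q cannot continue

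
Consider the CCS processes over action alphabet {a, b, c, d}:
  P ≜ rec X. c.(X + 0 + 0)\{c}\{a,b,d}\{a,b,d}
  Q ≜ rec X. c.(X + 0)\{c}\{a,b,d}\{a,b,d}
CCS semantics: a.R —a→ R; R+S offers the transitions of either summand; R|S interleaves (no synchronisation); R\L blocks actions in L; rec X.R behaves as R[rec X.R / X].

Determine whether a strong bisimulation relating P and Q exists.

bisimilar

P's transition system — 2 states:
  u0 = rec X. c.(X + 0 + 0)\{c}\{a,b,d}\{a,b,d} | --c--▸ u1
  u1 = ((rec X. c.(X + 0 + 0)\{c}\{a,b,d}\{a,b,d}) + 0 + 0)\{c}\{a,b,d}\{a,b,d} | ·
Q's transition system — 2 states:
  v0 = rec X. c.(X + 0)\{c}\{a,b,d}\{a,b,d} | --c--▸ v1
  v1 = ((rec X. c.(X + 0)\{c}\{a,b,d}\{a,b,d}) + 0)\{c}\{a,b,d}\{a,b,d} | ·
Bisimilarity quotient blocks:
  B0 = {u0, v0}
  B1 = {u1, v1}
u0 ∈ B0, v0 ∈ B0 → same block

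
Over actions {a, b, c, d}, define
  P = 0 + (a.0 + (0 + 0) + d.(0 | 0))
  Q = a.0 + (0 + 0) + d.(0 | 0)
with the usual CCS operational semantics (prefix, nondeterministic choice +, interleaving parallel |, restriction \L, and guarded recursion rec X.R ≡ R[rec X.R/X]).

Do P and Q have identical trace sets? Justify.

trace-equivalent

Reachable graph of P (3 states):
  p0 = 0 + (a.0 + (0 + 0) + d.(0 | 0)) has moves -a-> p1, -d-> p2
  p1 = 0 has moves deadlocked
  p2 = 0 | 0 has moves deadlocked
Reachable graph of Q (3 states):
  q0 = a.0 + (0 + 0) + d.(0 | 0) has moves -a-> q1, -d-> q2
  q1 = 0 has moves deadlocked
  q2 = 0 | 0 has moves deadlocked
Partition-refinement fixed point:
  B0 = {p0, q0}
  B1 = {p1, p2, q1, q2}
p0 ∈ B0, q0 ∈ B0 → same block
Bisimilar ⇒ trace-equivalent.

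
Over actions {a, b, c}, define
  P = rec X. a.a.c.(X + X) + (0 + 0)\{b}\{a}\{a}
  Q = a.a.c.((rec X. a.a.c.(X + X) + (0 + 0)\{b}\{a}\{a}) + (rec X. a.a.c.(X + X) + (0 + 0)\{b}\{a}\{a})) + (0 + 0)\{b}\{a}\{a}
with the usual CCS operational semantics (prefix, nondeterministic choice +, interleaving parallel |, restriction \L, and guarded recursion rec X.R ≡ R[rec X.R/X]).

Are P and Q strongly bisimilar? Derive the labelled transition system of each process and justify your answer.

bisimilar

Reachable graph of P (4 states):
  p0 = rec X. a.a.c.(X + X) + (0 + 0)\{b}\{a}\{a} → -a-> p1
  p1 = a.c.((rec X. a.a.c.(X + X) + (0 + 0)\{b}\{a}\{a}) + (rec X. a.a.c.(X + X) + (0 + 0)\{b}\{a}\{a})) → -a-> p2
  p2 = c.((rec X. a.a.c.(X + X) + (0 + 0)\{b}\{a}\{a}) + (rec X. a.a.c.(X + X) + (0 + 0)\{b}\{a}\{a})) → -c-> p3
  p3 = (rec X. a.a.c.(X + X) + (0 + 0)\{b}\{a}\{a}) + (rec X. a.a.c.(X + X) + (0 + 0)\{b}\{a}\{a}) → -a-> p1
Reachable graph of Q (4 states):
  q0 = a.a.c.((rec X. a.a.c.(X + X) + (0 + 0)\{b}\{a}\{a}) + (rec X. a.a.c.(X + X) + (0 + 0)\{b}\{a}\{a})) + (0 + 0)\{b}\{a}\{a} → -a-> q1
  q1 = a.c.((rec X. a.a.c.(X + X) + (0 + 0)\{b}\{a}\{a}) + (rec X. a.a.c.(X + X) + (0 + 0)\{b}\{a}\{a})) → -a-> q2
  q2 = c.((rec X. a.a.c.(X + X) + (0 + 0)\{b}\{a}\{a}) + (rec X. a.a.c.(X + X) + (0 + 0)\{b}\{a}\{a})) → -c-> q3
  q3 = (rec X. a.a.c.(X + X) + (0 + 0)\{b}\{a}\{a}) + (rec X. a.a.c.(X + X) + (0 + 0)\{b}\{a}\{a}) → -a-> q1
Bisimilarity quotient blocks:
  B0 = {p0, p3, q0, q3}
  B1 = {p1, q1}
  B2 = {p2, q2}
p0 ∈ B0, q0 ∈ B0 → same block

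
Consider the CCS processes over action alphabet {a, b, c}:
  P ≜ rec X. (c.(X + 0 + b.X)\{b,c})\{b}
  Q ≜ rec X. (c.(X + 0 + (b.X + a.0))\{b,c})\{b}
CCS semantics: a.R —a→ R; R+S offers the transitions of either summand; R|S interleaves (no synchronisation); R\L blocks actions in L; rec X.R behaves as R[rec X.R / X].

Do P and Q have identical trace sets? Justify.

LTS(P): 2 reachable states
  s0 = rec X. (c.(X + 0 + b.X)\{b,c})\{b} | --c--▸ s1
  s1 = ((rec X. (c.(X + 0 + b.X)\{b,c})\{b}) + 0 + b.(rec X. (c.(X + 0 + b.X)\{b,c})\{b}))\{b,c}\{b} | ∅
LTS(Q): 3 reachable states
  t0 = rec X. (c.(X + 0 + (b.X + a.0))\{b,c})\{b} | --c--▸ t1
  t1 = ((rec X. (c.(X + 0 + (b.X + a.0))\{b,c})\{b}) + 0 + (b.(rec X. (c.(X + 0 + (b.X + a.0))\{b,c})\{b}) + a.0))\{b,c}\{b} | --a--▸ t2
  t2 = 0\{b,c}\{b} | ∅
Executing ca from Q (initial set {t0}):
  step 1 (c): {t1}
  step 2 (a): {t2}
  — Q admits the full trace.
Executing ca from P (initial set {s0}):
  step 1 (c): {s1}
  step 2 (a): ∅  — P cannot continue

traces(P) ≠ traces(Q) — witness ⟨ca⟩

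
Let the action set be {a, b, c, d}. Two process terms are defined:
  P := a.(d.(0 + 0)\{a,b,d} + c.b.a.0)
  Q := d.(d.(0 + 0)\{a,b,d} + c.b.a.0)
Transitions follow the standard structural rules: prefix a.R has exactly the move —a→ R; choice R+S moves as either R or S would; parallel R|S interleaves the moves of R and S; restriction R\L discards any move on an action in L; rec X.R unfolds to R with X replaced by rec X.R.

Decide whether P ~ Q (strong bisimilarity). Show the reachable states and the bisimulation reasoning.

P ≁ Q

Reachable graph of P (6 states):
  s0 = a.(d.(0 + 0)\{a,b,d} + c.b.a.0) :: =a=> s1
  s1 = d.(0 + 0)\{a,b,d} + c.b.a.0 :: =c=> s2, =d=> s3
  s2 = b.a.0 :: =b=> s4
  s3 = (0 + 0)\{a,b,d} :: deadlocked
  s4 = a.0 :: =a=> s5
  s5 = 0 :: deadlocked
Reachable graph of Q (6 states):
  t0 = d.(d.(0 + 0)\{a,b,d} + c.b.a.0) :: =d=> t1
  t1 = d.(0 + 0)\{a,b,d} + c.b.a.0 :: =c=> t2, =d=> t3
  t2 = b.a.0 :: =b=> t4
  t3 = (0 + 0)\{a,b,d} :: deadlocked
  t4 = a.0 :: =a=> t5
  t5 = 0 :: deadlocked
Bisimilarity quotient blocks:
  B0 = {s0}
  B1 = {s1, t1}
  B2 = {s3, s5, t3, t5}
  B3 = {s2, t2}
  B4 = {s4, t4}
  B5 = {t0}
s0 ∈ B0, t0 ∈ B5 → different blocks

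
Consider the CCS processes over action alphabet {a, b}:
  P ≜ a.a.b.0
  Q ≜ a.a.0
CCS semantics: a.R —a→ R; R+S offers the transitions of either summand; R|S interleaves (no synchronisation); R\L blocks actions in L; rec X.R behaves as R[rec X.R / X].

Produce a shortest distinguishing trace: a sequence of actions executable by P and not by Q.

Reachable graph of P (4 states):
  u0 = a.a.b.0 | —a→ u1
  u1 = a.b.0 | —a→ u2
  u2 = b.0 | —b→ u3
  u3 = 0 | ·
Reachable graph of Q (3 states):
  v0 = a.a.0 | —a→ v1
  v1 = a.0 | —a→ v2
  v2 = 0 | ·
Trace ⟨aab⟩ through P, begin at {u0}:
  step 1 (a): {u1}
  step 2 (a): {u2}
  step 3 (b): {u3}
  ✓ P
Trace ⟨aab⟩ through Q, begin at {v0}:
  step 1 (a): {v1}
  step 2 (a): {v2}
  step 3 (b): ∅ (Q stuck)

aab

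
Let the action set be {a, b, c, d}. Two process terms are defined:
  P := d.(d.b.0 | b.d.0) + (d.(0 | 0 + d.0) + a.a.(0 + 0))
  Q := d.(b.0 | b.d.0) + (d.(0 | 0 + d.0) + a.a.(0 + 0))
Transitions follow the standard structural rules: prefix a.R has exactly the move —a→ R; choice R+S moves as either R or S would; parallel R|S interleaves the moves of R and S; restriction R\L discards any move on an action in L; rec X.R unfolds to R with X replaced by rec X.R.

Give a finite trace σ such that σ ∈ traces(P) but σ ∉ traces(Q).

P's transition system — 14 states:
  p0 = d.(d.b.0 | b.d.0) + (d.(0 | 0 + d.0) + a.a.(0 + 0)) ⊢ ··a··> p1, ··d··> p2, ··d··> p3
  p1 = a.(0 + 0) ⊢ ··a··> p4
  p2 = 0 | 0 + d.0 ⊢ ··d··> p5
  p3 = d.b.0 | b.d.0 ⊢ ··b··> p6, ··d··> p7
  p4 = 0 + 0 ⊢ ∅
  p5 = 0 ⊢ ∅
  p6 = d.b.0 | d.0 ⊢ ··d··> p8, ··d··> p9
  p7 = b.0 | b.d.0 ⊢ ··b··> p10, ··b··> p8
  p8 = b.0 | d.0 ⊢ ··b··> p11, ··d··> p12
  p9 = d.b.0 | 0 ⊢ ··d··> p12
  p10 = 0 | b.d.0 ⊢ ··b··> p11
  p11 = 0 | d.0 ⊢ ··d··> p13
  p12 = b.0 | 0 ⊢ ··b··> p13
  p13 = 0 | 0 ⊢ ∅
Q's transition system — 11 states:
  q0 = d.(b.0 | b.d.0) + (d.(0 | 0 + d.0) + a.a.(0 + 0)) ⊢ ··a··> q1, ··d··> q2, ··d··> q3
  q1 = a.(0 + 0) ⊢ ··a··> q4
  q2 = 0 | 0 + d.0 ⊢ ··d··> q5
  q3 = b.0 | b.d.0 ⊢ ··b··> q6, ··b··> q7
  q4 = 0 + 0 ⊢ ∅
  q5 = 0 ⊢ ∅
  q6 = 0 | b.d.0 ⊢ ··b··> q8
  q7 = b.0 | d.0 ⊢ ··b··> q8, ··d··> q9
  q8 = 0 | d.0 ⊢ ··d··> q10
  q9 = b.0 | 0 ⊢ ··b··> q10
  q10 = 0 | 0 ⊢ ∅
Trace ⟨ddb⟩ through P, begin at {p0}:
  [1] d ⇒ {p2, p3}
  [2] d ⇒ {p5, p7}
  [3] b ⇒ {p10, p8}
  P completes σ.
Trace ⟨ddb⟩ through Q, begin at {q0}:
  [1] d ⇒ {q2, q3}
  [2] d ⇒ {q5}
  [3] b ⇒ ∅  — Q cannot continue

ddb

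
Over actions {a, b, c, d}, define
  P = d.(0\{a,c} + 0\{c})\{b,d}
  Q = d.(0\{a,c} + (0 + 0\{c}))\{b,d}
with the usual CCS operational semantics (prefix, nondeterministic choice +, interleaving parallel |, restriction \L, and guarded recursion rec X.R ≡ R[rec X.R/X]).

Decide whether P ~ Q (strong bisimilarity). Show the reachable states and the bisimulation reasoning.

Reachable graph of P (2 states):
  m0 = d.(0\{a,c} + 0\{c})\{b,d} ⊢ -d-> m1
  m1 = (0\{a,c} + 0\{c})\{b,d} ⊢ ·
Reachable graph of Q (2 states):
  n0 = d.(0\{a,c} + (0 + 0\{c}))\{b,d} ⊢ -d-> n1
  n1 = (0\{a,c} + (0 + 0\{c}))\{b,d} ⊢ ·
Bisimilarity quotient blocks:
  B0 = {m0, n0}
  B1 = {m1, n1}
m0 ∈ B0, n0 ∈ B0 → same block

bisimilar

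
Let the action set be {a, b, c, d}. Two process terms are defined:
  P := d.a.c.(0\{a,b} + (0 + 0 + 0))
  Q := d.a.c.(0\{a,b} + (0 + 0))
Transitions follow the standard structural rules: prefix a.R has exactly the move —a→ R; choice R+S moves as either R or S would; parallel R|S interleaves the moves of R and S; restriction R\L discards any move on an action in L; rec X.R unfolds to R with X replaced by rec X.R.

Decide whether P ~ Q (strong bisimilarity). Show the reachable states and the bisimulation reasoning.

bisimilar

P's transition system — 4 states:
  s0 = d.a.c.(0\{a,b} + (0 + 0 + 0)) → -d-> s1
  s1 = a.c.(0\{a,b} + (0 + 0 + 0)) → -a-> s2
  s2 = c.(0\{a,b} + (0 + 0 + 0)) → -c-> s3
  s3 = 0\{a,b} + (0 + 0 + 0) → ∅
Q's transition system — 4 states:
  t0 = d.a.c.(0\{a,b} + (0 + 0)) → -d-> t1
  t1 = a.c.(0\{a,b} + (0 + 0)) → -a-> t2
  t2 = c.(0\{a,b} + (0 + 0)) → -c-> t3
  t3 = 0\{a,b} + (0 + 0) → ∅
Coarsest stable partition (strong bisimilarity classes):
  B0 = {s0, t0}
  B1 = {s1, t1}
  B2 = {s2, t2}
  B3 = {s3, t3}
s0 ∈ B0, t0 ∈ B0 → same block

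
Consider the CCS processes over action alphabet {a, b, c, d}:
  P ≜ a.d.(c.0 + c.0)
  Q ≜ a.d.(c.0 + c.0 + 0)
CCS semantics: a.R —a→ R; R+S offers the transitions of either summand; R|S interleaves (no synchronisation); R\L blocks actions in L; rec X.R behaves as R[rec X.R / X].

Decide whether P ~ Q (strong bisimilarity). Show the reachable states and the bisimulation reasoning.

Reachable graph of P (4 states):
  s0 = a.d.(c.0 + c.0) ⊢ -a-> s1
  s1 = d.(c.0 + c.0) ⊢ -d-> s2
  s2 = c.0 + c.0 ⊢ -c-> s3
  s3 = 0 ⊢ ·
Reachable graph of Q (4 states):
  t0 = a.d.(c.0 + c.0 + 0) ⊢ -a-> t1
  t1 = d.(c.0 + c.0 + 0) ⊢ -d-> t2
  t2 = c.0 + c.0 + 0 ⊢ -c-> t3
  t3 = 0 ⊢ ·
Partition-refinement fixed point:
  B0 = {s0, t0}
  B1 = {s1, t1}
  B2 = {s2, t2}
  B3 = {s3, t3}
s0 ∈ B0, t0 ∈ B0 → same block

P ~ Q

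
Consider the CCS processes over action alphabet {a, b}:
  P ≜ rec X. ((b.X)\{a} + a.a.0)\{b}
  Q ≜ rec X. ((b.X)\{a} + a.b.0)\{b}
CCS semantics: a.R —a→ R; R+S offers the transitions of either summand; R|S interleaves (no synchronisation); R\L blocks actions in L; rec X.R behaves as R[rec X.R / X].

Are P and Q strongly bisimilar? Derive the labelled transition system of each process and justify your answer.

LTS(P): 3 reachable states
  s0 = rec X. ((b.X)\{a} + a.a.0)\{b} has moves —a→ s1
  s1 = (a.0)\{b} has moves —a→ s2
  s2 = 0\{b} has moves (no moves)
LTS(Q): 2 reachable states
  t0 = rec X. ((b.X)\{a} + a.b.0)\{b} has moves —a→ t1
  t1 = (b.0)\{b} has moves (no moves)
Partition-refinement fixed point:
  B0 = {s0}
  B1 = {s1, t0}
  B2 = {s2, t1}
s0 ∈ B0, t0 ∈ B1 → different blocks

P ≁ Q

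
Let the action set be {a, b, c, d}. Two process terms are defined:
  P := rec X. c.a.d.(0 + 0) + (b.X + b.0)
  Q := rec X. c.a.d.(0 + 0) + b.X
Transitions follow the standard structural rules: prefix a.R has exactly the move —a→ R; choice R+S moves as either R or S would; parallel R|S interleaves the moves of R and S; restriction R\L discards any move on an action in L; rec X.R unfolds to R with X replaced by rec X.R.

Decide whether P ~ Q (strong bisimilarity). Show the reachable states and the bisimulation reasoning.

P's transition system — 5 states:
  m0 = rec X. c.a.d.(0 + 0) + (b.X + b.0) → --b--▸ m0, --b--▸ m1, --c--▸ m2
  m1 = 0 → stopped
  m2 = a.d.(0 + 0) → --a--▸ m3
  m3 = d.(0 + 0) → --d--▸ m4
  m4 = 0 + 0 → stopped
Q's transition system — 4 states:
  n0 = rec X. c.a.d.(0 + 0) + b.X → --b--▸ n0, --c--▸ n1
  n1 = a.d.(0 + 0) → --a--▸ n2
  n2 = d.(0 + 0) → --d--▸ n3
  n3 = 0 + 0 → stopped
Bisimilarity quotient blocks:
  B0 = {m0}
  B1 = {m2, n1}
  B2 = {m3, n2}
  B3 = {m1, m4, n3}
  B4 = {n0}
m0 ∈ B0, n0 ∈ B4 → different blocks

P ≁ Q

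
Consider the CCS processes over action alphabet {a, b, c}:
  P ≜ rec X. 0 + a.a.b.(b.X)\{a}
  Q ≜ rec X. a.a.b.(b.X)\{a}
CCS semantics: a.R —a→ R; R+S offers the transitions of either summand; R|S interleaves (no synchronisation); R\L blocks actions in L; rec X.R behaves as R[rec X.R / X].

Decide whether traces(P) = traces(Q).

P's transition system — 5 states:
  p0 = rec X. 0 + a.a.b.(b.X)\{a} :: ··a··> p1
  p1 = a.b.(b.(rec X. 0 + a.a.b.(b.X)\{a}))\{a} :: ··a··> p2
  p2 = b.(b.(rec X. 0 + a.a.b.(b.X)\{a}))\{a} :: ··b··> p3
  p3 = (b.(rec X. 0 + a.a.b.(b.X)\{a}))\{a} :: ··b··> p4
  p4 = (rec X. 0 + a.a.b.(b.X)\{a})\{a} :: stopped
Q's transition system — 5 states:
  q0 = rec X. a.a.b.(b.X)\{a} :: ··a··> q1
  q1 = a.b.(b.(rec X. a.a.b.(b.X)\{a}))\{a} :: ··a··> q2
  q2 = b.(b.(rec X. a.a.b.(b.X)\{a}))\{a} :: ··b··> q3
  q3 = (b.(rec X. a.a.b.(b.X)\{a}))\{a} :: ··b··> q4
  q4 = (rec X. a.a.b.(b.X)\{a})\{a} :: stopped
Coarsest stable partition (strong bisimilarity classes):
  B0 = {p0, q0}
  B1 = {p1, q1}
  B2 = {p2, q2}
  B3 = {p3, q3}
  B4 = {p4, q4}
p0 ∈ B0, q0 ∈ B0 → same block
Bisimilar ⇒ trace-equivalent.

traces(P) = traces(Q)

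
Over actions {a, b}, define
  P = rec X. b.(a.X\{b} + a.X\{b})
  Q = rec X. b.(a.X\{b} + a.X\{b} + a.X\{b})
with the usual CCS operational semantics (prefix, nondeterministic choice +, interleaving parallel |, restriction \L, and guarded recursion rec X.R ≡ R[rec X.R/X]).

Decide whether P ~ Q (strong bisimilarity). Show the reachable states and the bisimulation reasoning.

P's transition system — 3 states:
  p0 = rec X. b.(a.X\{b} + a.X\{b}) | --b--▸ p1
  p1 = a.(rec X. b.(a.X\{b} + a.X\{b}))\{b} + a.(rec X. b.(a.X\{b} + a.X\{b}))\{b} | --a--▸ p2
  p2 = (rec X. b.(a.X\{b} + a.X\{b}))\{b} | stopped
Q's transition system — 3 states:
  q0 = rec X. b.(a.X\{b} + a.X\{b} + a.X\{b}) | --b--▸ q1
  q1 = a.(rec X. b.(a.X\{b} + a.X\{b} + a.X\{b}))\{b} + a.(rec X. b.(a.X\{b} + a.X\{b} + a.X\{b}))\{b} + a.(rec X. b.(a.X\{b} + a.X\{b} + a.X\{b}))\{b} | --a--▸ q2
  q2 = (rec X. b.(a.X\{b} + a.X\{b} + a.X\{b}))\{b} | stopped
Bisimilarity quotient blocks:
  B0 = {p0, q0}
  B1 = {p1, q1}
  B2 = {p2, q2}
p0 ∈ B0, q0 ∈ B0 → same block

P ~ Q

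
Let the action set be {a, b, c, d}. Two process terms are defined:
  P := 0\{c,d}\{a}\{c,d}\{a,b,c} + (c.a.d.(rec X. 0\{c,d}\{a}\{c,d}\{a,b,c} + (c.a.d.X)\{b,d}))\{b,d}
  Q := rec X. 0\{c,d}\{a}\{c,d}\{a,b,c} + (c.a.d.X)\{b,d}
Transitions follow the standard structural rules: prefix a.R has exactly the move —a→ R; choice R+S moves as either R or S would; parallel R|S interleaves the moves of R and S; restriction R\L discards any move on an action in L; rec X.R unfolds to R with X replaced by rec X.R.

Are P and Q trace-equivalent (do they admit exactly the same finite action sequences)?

P's transition system — 3 states:
  m0 = 0\{c,d}\{a}\{c,d}\{a,b,c} + (c.a.d.(rec X. 0\{c,d}\{a}\{c,d}\{a,b,c} + (c.a.d.X)\{b,d}))\{b,d} ⊢ —c→ m1
  m1 = (a.d.(rec X. 0\{c,d}\{a}\{c,d}\{a,b,c} + (c.a.d.X)\{b,d}))\{b,d} ⊢ —a→ m2
  m2 = (d.(rec X. 0\{c,d}\{a}\{c,d}\{a,b,c} + (c.a.d.X)\{b,d}))\{b,d} ⊢ (no moves)
Q's transition system — 3 states:
  n0 = rec X. 0\{c,d}\{a}\{c,d}\{a,b,c} + (c.a.d.X)\{b,d} ⊢ —c→ n1
  n1 = (a.d.(rec X. 0\{c,d}\{a}\{c,d}\{a,b,c} + (c.a.d.X)\{b,d}))\{b,d} ⊢ —a→ n2
  n2 = (d.(rec X. 0\{c,d}\{a}\{c,d}\{a,b,c} + (c.a.d.X)\{b,d}))\{b,d} ⊢ (no moves)
Bisimilarity quotient blocks:
  B0 = {m0, n0}
  B1 = {m1, n1}
  B2 = {m2, n2}
m0 ∈ B0, n0 ∈ B0 → same block
Bisimilar ⇒ trace-equivalent.

YES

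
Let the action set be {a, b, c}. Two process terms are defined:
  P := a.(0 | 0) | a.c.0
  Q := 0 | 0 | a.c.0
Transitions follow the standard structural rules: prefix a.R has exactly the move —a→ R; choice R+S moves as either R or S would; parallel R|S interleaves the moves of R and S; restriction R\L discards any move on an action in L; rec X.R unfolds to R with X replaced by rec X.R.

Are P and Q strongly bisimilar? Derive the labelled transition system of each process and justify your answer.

LTS(P): 6 reachable states
  m0 = a.(0 | 0) | a.c.0 has moves —a→ m1, —a→ m2
  m1 = 0 | 0 | a.c.0 has moves —a→ m3
  m2 = a.(0 | 0) | c.0 has moves —a→ m3, —c→ m4
  m3 = 0 | 0 | c.0 has moves —c→ m5
  m4 = a.(0 | 0) | 0 has moves —a→ m5
  m5 = 0 | 0 | 0 has moves ·
LTS(Q): 3 reachable states
  n0 = 0 | 0 | a.c.0 has moves —a→ n1
  n1 = 0 | 0 | c.0 has moves —c→ n2
  n2 = 0 | 0 | 0 has moves ·
Coarsest stable partition (strong bisimilarity classes):
  B0 = {m0}
  B1 = {m2}
  B2 = {m4}
  B3 = {m5, n2}
  B4 = {m3, n1}
  B5 = {m1, n0}
m0 ∈ B0, n0 ∈ B5 → different blocks

NO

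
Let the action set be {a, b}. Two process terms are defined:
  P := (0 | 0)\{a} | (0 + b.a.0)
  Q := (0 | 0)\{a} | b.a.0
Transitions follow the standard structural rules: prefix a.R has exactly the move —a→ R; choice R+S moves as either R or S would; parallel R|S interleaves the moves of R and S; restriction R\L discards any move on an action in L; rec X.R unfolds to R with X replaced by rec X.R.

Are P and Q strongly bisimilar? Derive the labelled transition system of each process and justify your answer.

LTS(P): 3 reachable states
  s0 = (0 | 0)\{a} | (0 + b.a.0) → ··b··> s1
  s1 = (0 | 0)\{a} | a.0 → ··a··> s2
  s2 = (0 | 0)\{a} | 0 → (no moves)
LTS(Q): 3 reachable states
  t0 = (0 | 0)\{a} | b.a.0 → ··b··> t1
  t1 = (0 | 0)\{a} | a.0 → ··a··> t2
  t2 = (0 | 0)\{a} | 0 → (no moves)
Coarsest stable partition (strong bisimilarity classes):
  B0 = {s0, t0}
  B1 = {s1, t1}
  B2 = {s2, t2}
s0 ∈ B0, t0 ∈ B0 → same block

P ~ Q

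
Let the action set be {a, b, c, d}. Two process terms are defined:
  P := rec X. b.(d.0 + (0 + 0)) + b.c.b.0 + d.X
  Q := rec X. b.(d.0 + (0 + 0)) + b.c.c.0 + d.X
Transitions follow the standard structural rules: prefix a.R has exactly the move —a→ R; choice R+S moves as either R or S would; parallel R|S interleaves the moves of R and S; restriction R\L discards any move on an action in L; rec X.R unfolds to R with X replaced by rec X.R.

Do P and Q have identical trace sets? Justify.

trace-distinct — witness ⟨bcb⟩

P's transition system — 5 states:
  s0 = rec X. b.(d.0 + (0 + 0)) + b.c.b.0 + d.X :: =b=> s1, =b=> s2, =d=> s0
  s1 = c.b.0 :: =c=> s3
  s2 = d.0 + (0 + 0) :: =d=> s4
  s3 = b.0 :: =b=> s4
  s4 = 0 :: (no moves)
Q's transition system — 5 states:
  t0 = rec X. b.(d.0 + (0 + 0)) + b.c.c.0 + d.X :: =b=> t1, =b=> t2, =d=> t0
  t1 = c.c.0 :: =c=> t3
  t2 = d.0 + (0 + 0) :: =d=> t4
  t3 = c.0 :: =c=> t4
  t4 = 0 :: (no moves)
Run σ = ⟨bcb⟩ on P: start {s0}
  step 1 (b): {s1, s2}
  step 2 (c): {s3}
  step 3 (b): {s4}
  ✓ P
Run σ = ⟨bcb⟩ on Q: start {t0}
  step 1 (b): {t1, t2}
  step 2 (c): {t3}
  step 3 (b): no successor for Q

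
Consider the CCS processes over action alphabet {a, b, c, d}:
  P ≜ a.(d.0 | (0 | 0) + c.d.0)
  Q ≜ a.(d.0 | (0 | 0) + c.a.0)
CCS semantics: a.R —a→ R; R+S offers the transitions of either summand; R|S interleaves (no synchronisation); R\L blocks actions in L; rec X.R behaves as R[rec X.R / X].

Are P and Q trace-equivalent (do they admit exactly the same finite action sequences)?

trace-distinct — witness ⟨acd⟩

LTS(P): 5 reachable states
  u0 = a.(d.0 | (0 | 0) + c.d.0) ⊢ ··a··> u1
  u1 = d.0 | (0 | 0) + c.d.0 ⊢ ··c··> u2, ··d··> u3
  u2 = d.0 ⊢ ··d··> u4
  u3 = 0 | (0 | 0) ⊢ ·
  u4 = 0 ⊢ ·
LTS(Q): 5 reachable states
  v0 = a.(d.0 | (0 | 0) + c.a.0) ⊢ ··a··> v1
  v1 = d.0 | (0 | 0) + c.a.0 ⊢ ··c··> v2, ··d··> v3
  v2 = a.0 ⊢ ··a··> v4
  v3 = 0 | (0 | 0) ⊢ ·
  v4 = 0 ⊢ ·
Executing acd from P (initial set {u0}):
  step 1 (a): {u1}
  step 2 (c): {u2}
  step 3 (d): {u4}
  ✓ P
Executing acd from Q (initial set {v0}):
  step 1 (a): {v1}
  step 2 (c): {v2}
  step 3 (d): no successor for Q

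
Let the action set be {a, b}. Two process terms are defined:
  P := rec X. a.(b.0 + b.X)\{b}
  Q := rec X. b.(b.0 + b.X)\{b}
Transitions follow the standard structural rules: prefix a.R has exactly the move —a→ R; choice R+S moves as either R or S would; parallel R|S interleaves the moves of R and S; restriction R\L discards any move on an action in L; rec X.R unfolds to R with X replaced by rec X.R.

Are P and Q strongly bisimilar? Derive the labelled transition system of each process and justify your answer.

Reachable graph of P (2 states):
  u0 = rec X. a.(b.0 + b.X)\{b} ⊢ ··a··> u1
  u1 = (b.0 + b.(rec X. a.(b.0 + b.X)\{b}))\{b} ⊢ deadlocked
Reachable graph of Q (2 states):
  v0 = rec X. b.(b.0 + b.X)\{b} ⊢ ··b··> v1
  v1 = (b.0 + b.(rec X. b.(b.0 + b.X)\{b}))\{b} ⊢ deadlocked
Bisimilarity quotient blocks:
  B0 = {u0}
  B1 = {u1, v1}
  B2 = {v0}
u0 ∈ B0, v0 ∈ B2 → different blocks

P ≁ Q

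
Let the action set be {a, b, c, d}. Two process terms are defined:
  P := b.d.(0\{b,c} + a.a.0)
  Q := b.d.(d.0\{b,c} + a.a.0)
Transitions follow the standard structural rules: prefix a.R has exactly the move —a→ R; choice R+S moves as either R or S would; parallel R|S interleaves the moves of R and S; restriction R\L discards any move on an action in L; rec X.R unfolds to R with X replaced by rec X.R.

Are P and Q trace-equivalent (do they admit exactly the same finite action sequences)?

P's transition system — 5 states:
  s0 = b.d.(0\{b,c} + a.a.0) :: —b→ s1
  s1 = d.(0\{b,c} + a.a.0) :: —d→ s2
  s2 = 0\{b,c} + a.a.0 :: —a→ s3
  s3 = a.0 :: —a→ s4
  s4 = 0 :: deadlocked
Q's transition system — 6 states:
  t0 = b.d.(d.0\{b,c} + a.a.0) :: —b→ t1
  t1 = d.(d.0\{b,c} + a.a.0) :: —d→ t2
  t2 = d.0\{b,c} + a.a.0 :: —a→ t3, —d→ t4
  t3 = a.0 :: —a→ t5
  t4 = 0\{b,c} :: deadlocked
  t5 = 0 :: deadlocked
Run σ = ⟨bdd⟩ on Q: start {t0}
  after b @ step 1: {t1}
  after d @ step 2: {t2}
  after d @ step 3: {t4}
  — Q admits the full trace.
Run σ = ⟨bdd⟩ on P: start {s0}
  after b @ step 1: {s1}
  after d @ step 2: {s2}
  after d @ step 3: ∅  — P cannot continue

NO — witness ⟨bdd⟩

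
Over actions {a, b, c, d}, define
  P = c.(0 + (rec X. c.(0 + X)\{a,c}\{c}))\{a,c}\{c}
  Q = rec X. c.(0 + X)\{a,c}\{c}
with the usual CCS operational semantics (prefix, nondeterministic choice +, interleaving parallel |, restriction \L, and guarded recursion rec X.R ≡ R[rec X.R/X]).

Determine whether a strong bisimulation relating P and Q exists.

bisimilar

Reachable graph of P (2 states):
  p0 = c.(0 + (rec X. c.(0 + X)\{a,c}\{c}))\{a,c}\{c} :: ··c··> p1
  p1 = (0 + (rec X. c.(0 + X)\{a,c}\{c}))\{a,c}\{c} :: stopped
Reachable graph of Q (2 states):
  q0 = rec X. c.(0 + X)\{a,c}\{c} :: ··c··> q1
  q1 = (0 + (rec X. c.(0 + X)\{a,c}\{c}))\{a,c}\{c} :: stopped
Bisimilarity quotient blocks:
  B0 = {p0, q0}
  B1 = {p1, q1}
p0 ∈ B0, q0 ∈ B0 → same block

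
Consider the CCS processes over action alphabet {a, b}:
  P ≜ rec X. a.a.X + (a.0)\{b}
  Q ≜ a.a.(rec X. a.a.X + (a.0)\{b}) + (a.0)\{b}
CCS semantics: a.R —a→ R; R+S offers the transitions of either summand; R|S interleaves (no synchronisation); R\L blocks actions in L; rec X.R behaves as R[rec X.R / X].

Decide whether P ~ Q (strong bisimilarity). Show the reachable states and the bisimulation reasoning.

bisimilar

LTS(P): 3 reachable states
  s0 = rec X. a.a.X + (a.0)\{b} → =a=> s1, =a=> s2
  s1 = 0\{b} → stopped
  s2 = a.(rec X. a.a.X + (a.0)\{b}) → =a=> s0
LTS(Q): 4 reachable states
  t0 = a.a.(rec X. a.a.X + (a.0)\{b}) + (a.0)\{b} → =a=> t1, =a=> t2
  t1 = 0\{b} → stopped
  t2 = a.(rec X. a.a.X + (a.0)\{b}) → =a=> t3
  t3 = rec X. a.a.X + (a.0)\{b} → =a=> t1, =a=> t2
Bisimilarity quotient blocks:
  B0 = {s0, t0, t3}
  B1 = {s2, t2}
  B2 = {s1, t1}
s0 ∈ B0, t0 ∈ B0 → same block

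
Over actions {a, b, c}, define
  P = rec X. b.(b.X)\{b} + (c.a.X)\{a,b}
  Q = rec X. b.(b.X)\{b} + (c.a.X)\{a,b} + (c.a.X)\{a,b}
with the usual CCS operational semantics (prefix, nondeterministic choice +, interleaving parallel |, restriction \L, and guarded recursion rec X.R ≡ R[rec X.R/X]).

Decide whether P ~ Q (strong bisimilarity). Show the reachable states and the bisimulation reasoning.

LTS(P): 3 reachable states
  m0 = rec X. b.(b.X)\{b} + (c.a.X)\{a,b} :: --b--▸ m1, --c--▸ m2
  m1 = (b.(rec X. b.(b.X)\{b} + (c.a.X)\{a,b}))\{b} :: stopped
  m2 = (a.(rec X. b.(b.X)\{b} + (c.a.X)\{a,b}))\{a,b} :: stopped
LTS(Q): 3 reachable states
  n0 = rec X. b.(b.X)\{b} + (c.a.X)\{a,b} + (c.a.X)\{a,b} :: --b--▸ n1, --c--▸ n2
  n1 = (b.(rec X. b.(b.X)\{b} + (c.a.X)\{a,b} + (c.a.X)\{a,b}))\{b} :: stopped
  n2 = (a.(rec X. b.(b.X)\{b} + (c.a.X)\{a,b} + (c.a.X)\{a,b}))\{a,b} :: stopped
Partition-refinement fixed point:
  B0 = {m0, n0}
  B1 = {m1, m2, n1, n2}
m0 ∈ B0, n0 ∈ B0 → same block

bisimilar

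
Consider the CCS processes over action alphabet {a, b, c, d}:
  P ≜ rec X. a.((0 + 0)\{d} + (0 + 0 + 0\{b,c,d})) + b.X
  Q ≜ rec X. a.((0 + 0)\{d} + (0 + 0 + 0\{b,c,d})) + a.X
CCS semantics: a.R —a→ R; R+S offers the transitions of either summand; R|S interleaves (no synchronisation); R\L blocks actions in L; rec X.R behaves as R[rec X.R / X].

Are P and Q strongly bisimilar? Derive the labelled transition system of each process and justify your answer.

not bisimilar

LTS(P): 2 reachable states
  s0 = rec X. a.((0 + 0)\{d} + (0 + 0 + 0\{b,c,d})) + b.X | —a→ s1, —b→ s0
  s1 = (0 + 0)\{d} + (0 + 0 + 0\{b,c,d}) | (no moves)
LTS(Q): 2 reachable states
  t0 = rec X. a.((0 + 0)\{d} + (0 + 0 + 0\{b,c,d})) + a.X | —a→ t0, —a→ t1
  t1 = (0 + 0)\{d} + (0 + 0 + 0\{b,c,d}) | (no moves)
Bisimilarity quotient blocks:
  B0 = {s0}
  B1 = {s1, t1}
  B2 = {t0}
s0 ∈ B0, t0 ∈ B2 → different blocks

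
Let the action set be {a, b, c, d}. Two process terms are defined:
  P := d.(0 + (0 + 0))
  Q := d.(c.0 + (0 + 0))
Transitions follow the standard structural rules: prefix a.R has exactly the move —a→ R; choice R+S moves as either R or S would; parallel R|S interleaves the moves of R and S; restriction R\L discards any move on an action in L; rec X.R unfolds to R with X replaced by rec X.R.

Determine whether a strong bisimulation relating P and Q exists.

NO

Reachable graph of P (2 states):
  m0 = d.(0 + (0 + 0)) → --d--▸ m1
  m1 = 0 + (0 + 0) → ∅
Reachable graph of Q (3 states):
  n0 = d.(c.0 + (0 + 0)) → --d--▸ n1
  n1 = c.0 + (0 + 0) → --c--▸ n2
  n2 = 0 → ∅
Bisimilarity quotient blocks:
  B0 = {m0}
  B1 = {m1, n2}
  B2 = {n0}
  B3 = {n1}
m0 ∈ B0, n0 ∈ B2 → different blocks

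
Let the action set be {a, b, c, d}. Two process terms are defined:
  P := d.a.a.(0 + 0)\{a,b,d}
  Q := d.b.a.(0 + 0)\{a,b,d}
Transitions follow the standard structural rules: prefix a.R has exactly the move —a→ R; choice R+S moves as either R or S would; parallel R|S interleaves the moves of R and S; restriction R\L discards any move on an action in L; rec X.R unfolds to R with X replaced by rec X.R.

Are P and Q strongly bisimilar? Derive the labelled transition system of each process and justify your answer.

P ≁ Q

LTS(P): 4 reachable states
  p0 = d.a.a.(0 + 0)\{a,b,d} :: =d=> p1
  p1 = a.a.(0 + 0)\{a,b,d} :: =a=> p2
  p2 = a.(0 + 0)\{a,b,d} :: =a=> p3
  p3 = (0 + 0)\{a,b,d} :: ∅
LTS(Q): 4 reachable states
  q0 = d.b.a.(0 + 0)\{a,b,d} :: =d=> q1
  q1 = b.a.(0 + 0)\{a,b,d} :: =b=> q2
  q2 = a.(0 + 0)\{a,b,d} :: =a=> q3
  q3 = (0 + 0)\{a,b,d} :: ∅
Coarsest stable partition (strong bisimilarity classes):
  B0 = {p0}
  B1 = {p1}
  B2 = {p2, q2}
  B3 = {p3, q3}
  B4 = {q0}
  B5 = {q1}
p0 ∈ B0, q0 ∈ B4 → different blocks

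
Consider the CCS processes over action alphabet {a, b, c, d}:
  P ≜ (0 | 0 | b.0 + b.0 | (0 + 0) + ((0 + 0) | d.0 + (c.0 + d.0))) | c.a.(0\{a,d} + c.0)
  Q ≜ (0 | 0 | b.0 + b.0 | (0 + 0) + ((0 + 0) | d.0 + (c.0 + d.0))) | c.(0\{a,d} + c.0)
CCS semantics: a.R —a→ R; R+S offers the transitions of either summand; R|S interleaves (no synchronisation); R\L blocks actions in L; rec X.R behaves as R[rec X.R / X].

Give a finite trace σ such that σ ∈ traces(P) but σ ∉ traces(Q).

ca

P's transition system — 20 states:
  u0 = (0 | 0 | b.0 + b.0 | (0 + 0) + ((0 + 0) | d.0 + (c.0 + d.0))) | c.a.(0\{a,d} + c.0) ⊢ —b→ u1, —b→ u2, —c→ u3, —c→ u4, —d→ u4, —d→ u5
  u1 = 0 | (0 + 0) | c.a.(0\{a,d} + c.0) ⊢ —c→ u6
  u2 = 0 | 0 | 0 | c.a.(0\{a,d} + c.0) ⊢ —c→ u7
  u3 = (0 | 0 | b.0 + b.0 | (0 + 0) + ((0 + 0) | d.0 + (c.0 + d.0))) | a.(0\{a,d} + c.0) ⊢ —a→ u8, —b→ u6, —b→ u7, —c→ u9, —d→ u10, —d→ u9
  u4 = 0 | c.a.(0\{a,d} + c.0) ⊢ —c→ u9
  u5 = (0 + 0) | 0 | c.a.(0\{a,d} + c.0) ⊢ —c→ u10
  u6 = 0 | (0 + 0) | a.(0\{a,d} + c.0) ⊢ —a→ u11
  u7 = 0 | 0 | 0 | a.(0\{a,d} + c.0) ⊢ —a→ u12
  u8 = (0 | 0 | b.0 + b.0 | (0 + 0) + ((0 + 0) | d.0 + (c.0 + d.0))) | (0\{a,d} + c.0) ⊢ —b→ u11, —b→ u12, —c→ u13, —c→ u14, —d→ u14, —d→ u15
  u9 = 0 | a.(0\{a,d} + c.0) ⊢ —a→ u14
  u10 = (0 + 0) | 0 | a.(0\{a,d} + c.0) ⊢ —a→ u15
  u11 = 0 | (0 + 0) | (0\{a,d} + c.0) ⊢ —c→ u16
  u12 = 0 | 0 | 0 | (0\{a,d} + c.0) ⊢ —c→ u17
  u13 = (0 | 0 | b.0 + b.0 | (0 + 0) + ((0 + 0) | d.0 + (c.0 + d.0))) | 0 ⊢ —b→ u16, —b→ u17, —c→ u18, —d→ u18, —d→ u19
  u14 = 0 | (0\{a,d} + c.0) ⊢ —c→ u18
  u15 = (0 + 0) | 0 | (0\{a,d} + c.0) ⊢ —c→ u19
  u16 = 0 | (0 + 0) | 0 ⊢ stopped
  u17 = 0 | 0 | 0 | 0 ⊢ stopped
  u18 = 0 | 0 ⊢ stopped
  u19 = (0 + 0) | 0 | 0 ⊢ stopped
Q's transition system — 15 states:
  v0 = (0 | 0 | b.0 + b.0 | (0 + 0) + ((0 + 0) | d.0 + (c.0 + d.0))) | c.(0\{a,d} + c.0) ⊢ —b→ v1, —b→ v2, —c→ v3, —c→ v4, —d→ v4, —d→ v5
  v1 = 0 | (0 + 0) | c.(0\{a,d} + c.0) ⊢ —c→ v6
  v2 = 0 | 0 | 0 | c.(0\{a,d} + c.0) ⊢ —c→ v7
  v3 = (0 | 0 | b.0 + b.0 | (0 + 0) + ((0 + 0) | d.0 + (c.0 + d.0))) | (0\{a,d} + c.0) ⊢ —b→ v6, —b→ v7, —c→ v8, —c→ v9, —d→ v10, —d→ v9
  v4 = 0 | c.(0\{a,d} + c.0) ⊢ —c→ v9
  v5 = (0 + 0) | 0 | c.(0\{a,d} + c.0) ⊢ —c→ v10
  v6 = 0 | (0 + 0) | (0\{a,d} + c.0) ⊢ —c→ v11
  v7 = 0 | 0 | 0 | (0\{a,d} + c.0) ⊢ —c→ v12
  v8 = (0 | 0 | b.0 + b.0 | (0 + 0) + ((0 + 0) | d.0 + (c.0 + d.0))) | 0 ⊢ —b→ v11, —b→ v12, —c→ v13, —d→ v13, —d→ v14
  v9 = 0 | (0\{a,d} + c.0) ⊢ —c→ v13
  v10 = (0 + 0) | 0 | (0\{a,d} + c.0) ⊢ —c→ v14
  v11 = 0 | (0 + 0) | 0 ⊢ stopped
  v12 = 0 | 0 | 0 | 0 ⊢ stopped
  v13 = 0 | 0 ⊢ stopped
  v14 = (0 + 0) | 0 | 0 ⊢ stopped
Trace ⟨ca⟩ through P, begin at {u0}:
  [1] c ⇒ {u3, u4}
  [2] a ⇒ {u8}
  P completes σ.
Trace ⟨ca⟩ through Q, begin at {v0}:
  [1] c ⇒ {v3, v4}
  [2] a ⇒ ∅ (Q stuck)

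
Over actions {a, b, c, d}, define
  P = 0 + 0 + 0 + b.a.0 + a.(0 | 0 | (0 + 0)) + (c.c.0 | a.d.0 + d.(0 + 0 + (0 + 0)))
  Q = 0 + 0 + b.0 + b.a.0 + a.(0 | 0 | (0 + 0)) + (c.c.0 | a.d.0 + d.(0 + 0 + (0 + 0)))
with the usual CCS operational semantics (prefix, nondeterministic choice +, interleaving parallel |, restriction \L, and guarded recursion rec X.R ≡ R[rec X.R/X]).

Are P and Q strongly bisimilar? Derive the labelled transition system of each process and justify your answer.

P's transition system — 13 states:
  u0 = 0 + 0 + 0 + b.a.0 + a.(0 | 0 | (0 + 0)) + (c.c.0 | a.d.0 + d.(0 + 0 + (0 + 0))) | ··a··> u1, ··a··> u2, ··b··> u3, ··c··> u4, ··d··> u5
  u1 = 0 | 0 | (0 + 0) | ∅
  u2 = c.c.0 | d.0 | ··c··> u6, ··d··> u7
  u3 = a.0 | ··a··> u8
  u4 = c.0 | a.d.0 | ··a··> u6, ··c··> u9
  u5 = 0 + 0 + (0 + 0) | ∅
  u6 = c.0 | d.0 | ··c··> u10, ··d··> u11
  u7 = c.c.0 | 0 | ··c··> u11
  u8 = 0 | ∅
  u9 = 0 | a.d.0 | ··a··> u10
  u10 = 0 | d.0 | ··d··> u12
  u11 = c.0 | 0 | ··c··> u12
  u12 = 0 | 0 | ∅
Q's transition system — 13 states:
  v0 = 0 + 0 + b.0 + b.a.0 + a.(0 | 0 | (0 + 0)) + (c.c.0 | a.d.0 + d.(0 + 0 + (0 + 0))) | ··a··> v1, ··a··> v2, ··b··> v3, ··b··> v4, ··c··> v5, ··d··> v6
  v1 = 0 | 0 | (0 + 0) | ∅
  v2 = c.c.0 | d.0 | ··c··> v7, ··d··> v8
  v3 = 0 | ∅
  v4 = a.0 | ··a··> v3
  v5 = c.0 | a.d.0 | ··a··> v7, ··c··> v9
  v6 = 0 + 0 + (0 + 0) | ∅
  v7 = c.0 | d.0 | ··c··> v10, ··d··> v11
  v8 = c.c.0 | 0 | ··c··> v11
  v9 = 0 | a.d.0 | ··a··> v10
  v10 = 0 | d.0 | ··d··> v12
  v11 = c.0 | 0 | ··c··> v12
  v12 = 0 | 0 | ∅
Bisimilarity quotient blocks:
  B0 = {u0}
  B1 = {u3, v4}
  B2 = {u1, u12, u5, u8, v1, v12, v3, v6}
  B3 = {u2, v2}
  B4 = {u7, v8}
  B5 = {u11, v11}
  B6 = {u6, v7}
  B7 = {u10, v10}
  B8 = {u4, v5}
  B9 = {u9, v9}
  B10 = {v0}
u0 ∈ B0, v0 ∈ B10 → different blocks

not bisimilar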